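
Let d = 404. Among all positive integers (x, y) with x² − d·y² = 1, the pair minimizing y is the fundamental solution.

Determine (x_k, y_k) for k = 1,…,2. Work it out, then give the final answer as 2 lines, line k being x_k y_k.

201 10
80801 4020

d=404: √d = [20; 10,40] (ℓ=2, even), read p_1/q_1
k=0  a_k=20  p_k/q_k = 20/1
k=1  a_k=10  p_k/q_k = 201/10
fundamental: x₁=201, y₁=10  (since 40401 − 404·100 = 1)
n=2: (201,10)∘(201,10) = (201·201+404·10·10, 201·10+10·201) = (80801,4020)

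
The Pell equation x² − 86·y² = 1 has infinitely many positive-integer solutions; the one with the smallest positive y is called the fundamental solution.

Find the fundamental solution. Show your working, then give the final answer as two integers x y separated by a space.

d=86: √d = [9; 3,1,1,1,8,1,1,1,3,18] (ℓ=10, even), read p_9/q_9
step 0: (9, 1)  from 9·(1,0) + (0,1)
step 1: (28, 3)  from 3·(9,1) + (1,0)
step 2: (37, 4)  from 1·(28,3) + (9,1)
step 3: (65, 7)  from 1·(37,4) + (28,3)
step 4: (102, 11)  from 1·(65,7) + (37,4)
step 5: (881, 95)  from 8·(102,11) + (65,7)
step 6: (983, 106)  from 1·(881,95) + (102,11)
step 7: (1864, 201)  from 1·(983,106) + (881,95)
step 8: (2847, 307)  from 1·(1864,201) + (983,106)
step 9: (10405, 1122)  from 3·(2847,307) + (1864,201)
fundamental: x₁=10405, y₁=1122  (since 108264025 − 86·1258884 = 1)

10405 1122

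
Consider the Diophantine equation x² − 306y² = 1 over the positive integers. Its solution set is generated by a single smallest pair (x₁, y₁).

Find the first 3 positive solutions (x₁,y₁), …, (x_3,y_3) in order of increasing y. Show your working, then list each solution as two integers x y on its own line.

35 2
2449 140
171395 9798

d=306: √d = [17; 2,34] (ℓ=2, even), read p_1/q_1
k=0  a_k=17  p_k/q_k = 17/1
k=1  a_k=2  p_k/q_k = 35/2
(x₁, y₁) = (35, 2);  35² − 306·2² = 1 ✓
(x_2, y_2) = (35·35 + 306·2·2, 35·2 + 2·35) = (2449, 140)
(x_3, y_3) = (35·2449 + 306·2·140, 35·140 + 2·2449) = (171395, 9798)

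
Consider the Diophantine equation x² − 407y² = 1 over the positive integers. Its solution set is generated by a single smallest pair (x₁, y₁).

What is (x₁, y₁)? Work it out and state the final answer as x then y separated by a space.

2663 132

d=407: √d = [20; 5,1,2,1,5,40] (ℓ=6, even), read p_5/q_5
a_0=20:  p_0=20·1+0=20,  q_0=20·0+1=1
…
a_3=2:  p_3=2·121+101=343,  q_3=2·6+5=17
a_4=1:  p_4=1·343+121=464,  q_4=1·17+6=23
a_5=5:  p_5=5·464+343=2663,  q_5=5·23+17=132
(x₁, y₁) = (2663, 132);  2663² − 407·132² = 1 ✓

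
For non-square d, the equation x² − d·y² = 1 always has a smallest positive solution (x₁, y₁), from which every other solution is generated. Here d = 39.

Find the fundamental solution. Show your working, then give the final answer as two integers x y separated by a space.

√39 = [6; 4,12, …], period ℓ=2 (even) → k=1
step 0: (6, 1)  from 6·(1,0) + (0,1)
step 1: (25, 4)  from 4·(6,1) + (1,0)
→ (25, 4).  Check: 25²=625, 39·4²=624, difference 1.

25 4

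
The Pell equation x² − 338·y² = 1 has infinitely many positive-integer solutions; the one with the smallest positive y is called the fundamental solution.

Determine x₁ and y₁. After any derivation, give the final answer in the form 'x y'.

√338 = [18; 2,1,1,2,36, …], period ℓ=5 (odd) → k=9
a_0=18:  p_0=18·1+0=18,  q_0=18·0+1=1
a_1=2:  p_1=2·18+1=37,  q_1=2·1+0=2
a_2=1:  p_2=1·37+18=55,  q_2=1·2+1=3
a_3=1:  p_3=1·55+37=92,  q_3=1·3+2=5
a_4=2:  p_4=2·92+55=239,  q_4=2·5+3=13
a_5=36:  p_5=36·239+92=8696,  q_5=36·13+5=473
a_6=2:  p_6=2·8696+239=17631,  q_6=2·473+13=959
…
a_8=1:  p_8=1·26327+17631=43958,  q_8=1·1432+959=2391
a_9=2:  p_9=2·43958+26327=114243,  q_9=2·2391+1432=6214
(x₁, y₁) = (114243, 6214);  114243² − 338·6214² = 1 ✓

114243 6214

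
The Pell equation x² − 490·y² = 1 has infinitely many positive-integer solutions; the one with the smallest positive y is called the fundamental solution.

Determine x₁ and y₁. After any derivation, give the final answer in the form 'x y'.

[22; 7,2,1,4,4,4,1,2,7,44] for √490; ℓ=10 ⇒ convergent index 9
i=0: a=22 ⇒ p=22, q=1
…
i=2: a=2 ⇒ p=332, q=15
…
i=5: a=4 ⇒ p=9607, q=434
…
i=8: a=2 ⇒ p=141338, q=6385
i=9: a=7 ⇒ p=1039681, q=46968
fundamental: x₁=1039681, y₁=46968  (since 1080936581761 − 490·2205993024 = 1)

1039681 46968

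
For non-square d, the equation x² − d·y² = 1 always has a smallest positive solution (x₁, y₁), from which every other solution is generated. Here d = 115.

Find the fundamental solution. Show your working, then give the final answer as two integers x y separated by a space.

1126 105

[10; 1,2,1,1,1,1,1,2,1,20] for √115; ℓ=10 ⇒ convergent index 9
a_0=10:  p_0=10·1+0=10,  q_0=10·0+1=1
…
a_2=2:  p_2=2·11+10=32,  q_2=2·1+1=3
a_3=1:  p_3=1·32+11=43,  q_3=1·3+1=4
a_4=1:  p_4=1·43+32=75,  q_4=1·4+3=7
…
a_6=1:  p_6=1·118+75=193,  q_6=1·11+7=18
…
a_8=2:  p_8=2·311+193=815,  q_8=2·29+18=76
a_9=1:  p_9=1·815+311=1126,  q_9=1·76+29=105
fundamental: x₁=1126, y₁=105  (since 1267876 − 115·11025 = 1)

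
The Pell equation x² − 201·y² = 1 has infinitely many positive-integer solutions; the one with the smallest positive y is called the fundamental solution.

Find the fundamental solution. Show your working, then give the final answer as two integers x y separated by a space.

515095 36332

√201 → a₀=14, period (5,1,1,1,2,…,1,5,28); ℓ=14 even so k=13
a_0=14:  p_0=14·1+0=14,  q_0=14·0+1=1
…
a_2=1:  p_2=1·71+14=85,  q_2=1·5+1=6
…
a_8=1:  p_8=1·7670+879=8549,  q_8=1·541+62=603
…
a_12=1:  p_12=1·58085+33317=91402,  q_12=1·4097+2350=6447
a_13=5:  p_13=5·91402+58085=515095,  q_13=5·6447+4097=36332
→ (515095, 36332).  Check: 515095²=265322859025, 201·36332²=265322859024, difference 1.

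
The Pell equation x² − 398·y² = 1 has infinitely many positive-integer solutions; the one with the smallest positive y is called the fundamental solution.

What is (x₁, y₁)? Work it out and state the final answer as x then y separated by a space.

399 20

√398 → a₀=19, period (1,18,1,38); ℓ=4 even so k=3
a_0=19:  p_0=19·1+0=19,  q_0=19·0+1=1
a_1=1:  p_1=1·19+1=20,  q_1=1·1+0=1
a_2=18:  p_2=18·20+19=379,  q_2=18·1+1=19
a_3=1:  p_3=1·379+20=399,  q_3=1·19+1=20
→ (399, 20).  Check: 399²=159201, 398·20²=159200, difference 1.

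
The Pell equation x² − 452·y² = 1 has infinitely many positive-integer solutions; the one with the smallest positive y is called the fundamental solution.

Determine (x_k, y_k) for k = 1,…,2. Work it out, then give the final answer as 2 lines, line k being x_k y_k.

√452 → a₀=21, period (3,1,5,3,10,3,5,1,3,42); ℓ=10 even so k=9
step 0: (21, 1)  from 21·(1,0) + (0,1)
step 1: (64, 3)  from 3·(21,1) + (1,0)
…
step 8: (313483, 14745)  from 1·(263904,12413) + (49579,2332)
step 9: (1204353, 56648)  from 3·(313483,14745) + (263904,12413)
fundamental: x₁=1204353, y₁=56648  (since 1450466148609 − 452·3208995904 = 1)
k=2:  x_2 = 1204353·1204353+452·56648·56648 = 2900932297217,  y_2 = 1204353·56648+56648·1204353 = 136448377488

1204353 56648
2900932297217 136448377488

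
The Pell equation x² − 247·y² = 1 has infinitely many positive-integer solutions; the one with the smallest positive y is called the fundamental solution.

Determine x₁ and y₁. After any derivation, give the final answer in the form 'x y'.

√247 = [15; 1,2,1,1,9,1,9,1,1,2,1,30, …], period ℓ=12 (even) → k=11
i=0: a=15 ⇒ p=15, q=1
…
i=2: a=2 ⇒ p=47, q=3
…
i=5: a=9 ⇒ p=1053, q=67
i=6: a=1 ⇒ p=1163, q=74
…
i=8: a=1 ⇒ p=12683, q=807
i=9: a=1 ⇒ p=24203, q=1540
i=10: a=2 ⇒ p=61089, q=3887
i=11: a=1 ⇒ p=85292, q=5427
→ (85292, 5427).  Check: 85292²=7274725264, 247·5427²=7274725263, difference 1.

85292 5427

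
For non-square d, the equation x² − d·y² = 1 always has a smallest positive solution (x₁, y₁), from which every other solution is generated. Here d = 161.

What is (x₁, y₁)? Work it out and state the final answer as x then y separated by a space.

11775 928

√161 = [12; 1,2,4,1,2,1,4,2,1,24, …], period ℓ=10 (even) → k=9
a_0=12:  p_0=12·1+0=12,  q_0=12·0+1=1
a_1=1:  p_1=1·12+1=13,  q_1=1·1+0=1
…
a_5=2:  p_5=2·203+165=571,  q_5=2·16+13=45
a_6=1:  p_6=1·571+203=774,  q_6=1·45+16=61
…
a_8=2:  p_8=2·3667+774=8108,  q_8=2·289+61=639
a_9=1:  p_9=1·8108+3667=11775,  q_9=1·639+289=928
→ (11775, 928).  Check: 11775²=138650625, 161·928²=138650624, difference 1.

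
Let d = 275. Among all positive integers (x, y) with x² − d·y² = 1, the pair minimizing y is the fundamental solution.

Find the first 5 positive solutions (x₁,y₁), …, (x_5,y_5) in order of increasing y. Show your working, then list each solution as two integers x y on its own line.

√275 = [16; 1,1,2,1,1,32, …], period ℓ=6 (even) → k=5
a_0=16:  p_0=16·1+0=16,  q_0=16·0+1=1
…
a_2=1:  p_2=1·17+16=33,  q_2=1·1+1=2
a_3=2:  p_3=2·33+17=83,  q_3=2·2+1=5
a_4=1:  p_4=1·83+33=116,  q_4=1·5+2=7
a_5=1:  p_5=1·116+83=199,  q_5=1·7+5=12
→ (199, 12).  Check: 199²=39601, 275·12²=39600, difference 1.
(x_2, y_2) = (199·199 + 275·12·12, 199·12 + 12·199) = (79201, 4776)
(x_3, y_3) = (199·79201 + 275·12·4776, 199·4776 + 12·79201) = (31521799, 1900836)
(x_4, y_4) = (199·31521799 + 275·12·1900836, 199·1900836 + 12·31521799) = (12545596801, 756527952)
(x_5, y_5) = (199·12545596801 + 275·12·756527952, 199·756527952 + 12·12545596801) = (4993116004999, 301096224060)

199 12
79201 4776
31521799 1900836
12545596801 756527952
4993116004999 301096224060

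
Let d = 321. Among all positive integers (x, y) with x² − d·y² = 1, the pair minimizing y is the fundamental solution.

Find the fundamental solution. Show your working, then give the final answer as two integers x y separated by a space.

[17; 1,10,1,34] for √321; ℓ=4 ⇒ convergent index 3
i=0: a=17 ⇒ p=17, q=1
i=1: a=1 ⇒ p=18, q=1
i=2: a=10 ⇒ p=197, q=11
i=3: a=1 ⇒ p=215, q=12
(x₁, y₁) = (215, 12);  215² − 321·12² = 1 ✓

215 12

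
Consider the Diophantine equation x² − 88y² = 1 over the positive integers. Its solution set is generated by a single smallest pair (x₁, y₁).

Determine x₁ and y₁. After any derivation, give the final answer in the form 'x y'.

√88 → a₀=9, period (2,1,1,1,2,18); ℓ=6 even so k=5
step 0: (9, 1)  from 9·(1,0) + (0,1)
step 1: (19, 2)  from 2·(9,1) + (1,0)
step 2: (28, 3)  from 1·(19,2) + (9,1)
…
step 4: (75, 8)  from 1·(47,5) + (28,3)
step 5: (197, 21)  from 2·(75,8) + (47,5)
fundamental: x₁=197, y₁=21  (since 38809 − 88·441 = 1)

197 21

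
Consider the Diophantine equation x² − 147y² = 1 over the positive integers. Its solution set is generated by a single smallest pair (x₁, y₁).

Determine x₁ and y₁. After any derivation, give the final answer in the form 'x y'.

√147 = [12; 8,24, …], period ℓ=2 (even) → k=1
i=0: a=12 ⇒ p=12, q=1
i=1: a=8 ⇒ p=97, q=8
→ (97, 8).  Check: 97²=9409, 147·8²=9408, difference 1.

97 8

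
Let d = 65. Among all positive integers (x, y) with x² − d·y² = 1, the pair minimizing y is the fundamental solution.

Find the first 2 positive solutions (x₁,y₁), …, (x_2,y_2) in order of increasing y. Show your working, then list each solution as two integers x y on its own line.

√65 → a₀=8, period (16); ℓ=1 odd so k=1
a_0=8:  p_0=8·1+0=8,  q_0=8·0+1=1
a_1=16:  p_1=16·8+1=129,  q_1=16·1+0=16
(x₁, y₁) = (129, 16);  129² − 65·16² = 1 ✓
(x_2, y_2) = (129·129 + 65·16·16, 129·16 + 16·129) = (33281, 4128)

129 16
33281 4128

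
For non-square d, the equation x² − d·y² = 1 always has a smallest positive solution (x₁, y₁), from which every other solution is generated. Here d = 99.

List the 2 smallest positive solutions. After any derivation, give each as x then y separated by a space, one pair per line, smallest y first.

√99 → a₀=9, period (1,18); ℓ=2 even so k=1
i=0: a=9 ⇒ p=9, q=1
i=1: a=1 ⇒ p=10, q=1
→ (10, 1).  Check: 10²=100, 99·1²=99, difference 1.
k=2:  x_2 = 10·10+99·1·1 = 199,  y_2 = 10·1+1·10 = 20

10 1
199 20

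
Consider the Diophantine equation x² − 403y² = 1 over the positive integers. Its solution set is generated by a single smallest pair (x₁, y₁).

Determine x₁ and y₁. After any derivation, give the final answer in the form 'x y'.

669878 33369

d=403: √d = [20; 13,2,1,3,1,3,1,2,13,40] (ℓ=10, even), read p_9/q_9
a_0=20:  p_0=20·1+0=20,  q_0=20·0+1=1
a_1=13:  p_1=13·20+1=261,  q_1=13·1+0=13
…
a_3=1:  p_3=1·542+261=803,  q_3=1·27+13=40
a_4=3:  p_4=3·803+542=2951,  q_4=3·40+27=147
…
a_6=3:  p_6=3·3754+2951=14213,  q_6=3·187+147=708
a_7=1:  p_7=1·14213+3754=17967,  q_7=1·708+187=895
a_8=2:  p_8=2·17967+14213=50147,  q_8=2·895+708=2498
a_9=13:  p_9=13·50147+17967=669878,  q_9=13·2498+895=33369
fundamental: x₁=669878, y₁=33369  (since 448736534884 − 403·1113490161 = 1)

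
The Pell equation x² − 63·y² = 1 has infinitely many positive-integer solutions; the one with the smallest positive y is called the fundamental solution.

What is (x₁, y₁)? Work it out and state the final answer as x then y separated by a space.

d=63: √d = [7; 1,14] (ℓ=2, even), read p_1/q_1
a_0=7:  p_0=7·1+0=7,  q_0=7·0+1=1
a_1=1:  p_1=1·7+1=8,  q_1=1·1+0=1
→ (8, 1).  Check: 8²=64, 63·1²=63, difference 1.

8 1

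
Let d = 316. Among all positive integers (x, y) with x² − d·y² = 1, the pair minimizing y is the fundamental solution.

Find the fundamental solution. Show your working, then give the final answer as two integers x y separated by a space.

12799 720

d=316: √d = [17; 1,3,2,8,2,3,1,34] (ℓ=8, even), read p_7/q_7
step 0: (17, 1)  from 17·(1,0) + (0,1)
step 1: (18, 1)  from 1·(17,1) + (1,0)
…
step 3: (160, 9)  from 2·(71,4) + (18,1)
step 4: (1351, 76)  from 8·(160,9) + (71,4)
step 5: (2862, 161)  from 2·(1351,76) + (160,9)
step 6: (9937, 559)  from 3·(2862,161) + (1351,76)
step 7: (12799, 720)  from 1·(9937,559) + (2862,161)
(x₁, y₁) = (12799, 720);  12799² − 316·720² = 1 ✓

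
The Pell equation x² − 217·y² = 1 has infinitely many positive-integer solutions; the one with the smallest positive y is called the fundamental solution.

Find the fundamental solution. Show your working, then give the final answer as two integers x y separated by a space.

3844063 260952

√217 = [14; 1,2,1,2,1,…,2,1,28, …], period ℓ=16 (even) → k=15
k=0  a_k=14  p_k/q_k = 14/1
…
k=8  a_k=4  p_k/q_k = 15055/1022
k=9  a_k=9  p_k/q_k = 139163/9447
…
k=11  a_k=1  p_k/q_k = 293381/19916
…
k=14  a_k=2  p_k/q_k = 2809702/190735
k=15  a_k=1  p_k/q_k = 3844063/260952
(x₁, y₁) = (3844063, 260952);  3844063² − 217·260952² = 1 ✓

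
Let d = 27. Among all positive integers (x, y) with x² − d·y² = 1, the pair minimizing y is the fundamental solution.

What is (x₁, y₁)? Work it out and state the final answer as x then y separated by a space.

26 5

[5; 5,10] for √27; ℓ=2 ⇒ convergent index 1
step 0: (5, 1)  from 5·(1,0) + (0,1)
step 1: (26, 5)  from 5·(5,1) + (1,0)
(x₁, y₁) = (26, 5);  26² − 27·5² = 1 ✓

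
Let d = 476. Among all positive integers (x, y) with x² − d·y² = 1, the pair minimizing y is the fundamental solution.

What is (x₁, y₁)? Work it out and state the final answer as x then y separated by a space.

[21; 1,4,2,10,2,4,1,42] for √476; ℓ=8 ⇒ convergent index 7
step 0: (21, 1)  from 21·(1,0) + (0,1)
step 1: (22, 1)  from 1·(21,1) + (1,0)
step 2: (109, 5)  from 4·(22,1) + (21,1)
step 3: (240, 11)  from 2·(109,5) + (22,1)
step 4: (2509, 115)  from 10·(240,11) + (109,5)
step 5: (5258, 241)  from 2·(2509,115) + (240,11)
step 6: (23541, 1079)  from 4·(5258,241) + (2509,115)
step 7: (28799, 1320)  from 1·(23541,1079) + (5258,241)
fundamental: x₁=28799, y₁=1320  (since 829382401 − 476·1742400 = 1)

28799 1320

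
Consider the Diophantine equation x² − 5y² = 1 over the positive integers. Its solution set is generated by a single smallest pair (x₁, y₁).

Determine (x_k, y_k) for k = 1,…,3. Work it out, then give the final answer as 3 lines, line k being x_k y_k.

9 4
161 72
2889 1292

d=5: √d = [2; 4] (ℓ=1, odd), read p_1/q_1
i=0: a=2 ⇒ p=2, q=1
i=1: a=4 ⇒ p=9, q=4
→ (9, 4).  Check: 9²=81, 5·4²=80, difference 1.
(9+4√5)^2 = 161 + 72√5
(9+4√5)^3 = 2889 + 1292√5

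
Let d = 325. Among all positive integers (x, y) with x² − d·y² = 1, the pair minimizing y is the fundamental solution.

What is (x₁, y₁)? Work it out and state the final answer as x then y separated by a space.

649 36

d=325: √d = [18; 36] (ℓ=1, odd), read p_1/q_1
a_0=18:  p_0=18·1+0=18,  q_0=18·0+1=1
a_1=36:  p_1=36·18+1=649,  q_1=36·1+0=36
(x₁, y₁) = (649, 36);  649² − 325·36² = 1 ✓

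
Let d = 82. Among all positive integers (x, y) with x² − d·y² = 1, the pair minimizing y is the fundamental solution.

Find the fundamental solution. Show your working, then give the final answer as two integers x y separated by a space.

d=82: √d = [9; 18] (ℓ=1, odd), read p_1/q_1
a_0=9:  p_0=9·1+0=9,  q_0=9·0+1=1
a_1=18:  p_1=18·9+1=163,  q_1=18·1+0=18
fundamental: x₁=163, y₁=18  (since 26569 − 82·324 = 1)

163 18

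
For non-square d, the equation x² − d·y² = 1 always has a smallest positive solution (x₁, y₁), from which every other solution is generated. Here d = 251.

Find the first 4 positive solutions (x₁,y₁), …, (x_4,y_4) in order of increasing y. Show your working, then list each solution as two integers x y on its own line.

3674890 231957
27009633024199 1704832919460
198514860608593651330 12530146894788486843
1459040552203802437039183201 92093823044376819996025080

d=251: √d = [15; 1,5,2,1,2,…,5,1,30] (ℓ=14, even), read p_13/q_13
a_0=15:  p_0=15·1+0=15,  q_0=15·0+1=1
a_1=1:  p_1=1·15+1=16,  q_1=1·1+0=1
a_2=5:  p_2=5·16+15=95,  q_2=5·1+1=6
a_3=2:  p_3=2·95+16=206,  q_3=2·6+1=13
a_4=1:  p_4=1·206+95=301,  q_4=1·13+6=19
…
a_6=2:  p_6=2·808+301=1917,  q_6=2·51+19=121
…
a_8=2:  p_8=2·29563+1917=61043,  q_8=2·1866+121=3853
…
a_11=2:  p_11=2·212692+151649=577033,  q_11=2·13425+9572=36422
a_12=5:  p_12=5·577033+212692=3097857,  q_12=5·36422+13425=195535
a_13=1:  p_13=1·3097857+577033=3674890,  q_13=1·195535+36422=231957
fundamental: x₁=3674890, y₁=231957  (since 13504816512100 − 251·53804049849 = 1)
k=2:  x_2 = 3674890·3674890+251·231957·231957 = 27009633024199,  y_2 = 3674890·231957+231957·3674890 = 1704832919460
k=3:  x_3 = 3674890·27009633024199+251·231957·1704832919460 = 198514860608593651330,  y_3 = 3674890·1704832919460+231957·27009633024199 = 12530146894788486843
k=4:  x_4 = 3674890·198514860608593651330+251·231957·12530146894788486843 = 1459040552203802437039183201,  y_4 = 3674890·12530146894788486843+231957·198514860608593651330 = 92093823044376819996025080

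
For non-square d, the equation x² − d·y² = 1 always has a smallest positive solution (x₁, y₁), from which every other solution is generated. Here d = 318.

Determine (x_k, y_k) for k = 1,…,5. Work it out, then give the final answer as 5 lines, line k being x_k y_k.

107 6
22897 1284
4899851 274770
1048545217 58799496
224383776587 12582817374

[17; 1,4,1,34] for √318; ℓ=4 ⇒ convergent index 3
a_0=17:  p_0=17·1+0=17,  q_0=17·0+1=1
…
a_2=4:  p_2=4·18+17=89,  q_2=4·1+1=5
a_3=1:  p_3=1·89+18=107,  q_3=1·5+1=6
→ (107, 6).  Check: 107²=11449, 318·6²=11448, difference 1.
k=2:  x_2 = 107·107+318·6·6 = 22897,  y_2 = 107·6+6·107 = 1284
k=3:  x_3 = 107·22897+318·6·1284 = 4899851,  y_3 = 107·1284+6·22897 = 274770
k=4:  x_4 = 107·4899851+318·6·274770 = 1048545217,  y_4 = 107·274770+6·4899851 = 58799496
k=5:  x_5 = 107·1048545217+318·6·58799496 = 224383776587,  y_5 = 107·58799496+6·1048545217 = 12582817374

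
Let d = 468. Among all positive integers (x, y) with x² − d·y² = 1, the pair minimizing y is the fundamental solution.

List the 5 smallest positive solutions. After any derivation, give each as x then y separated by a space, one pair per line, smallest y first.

d=468: √d = [21; 1,1,1,2,1,1,1,42] (ℓ=8, even), read p_7/q_7
i=0: a=21 ⇒ p=21, q=1
i=1: a=1 ⇒ p=22, q=1
…
i=6: a=1 ⇒ p=411, q=19
i=7: a=1 ⇒ p=649, q=30
(x₁, y₁) = (649, 30);  649² − 468·30² = 1 ✓
n=2: (649,30)∘(649,30) = (649·649+468·30·30, 649·30+30·649) = (842401,38940)
n=3: (842401,38940)∘(649,30) = (649·842401+468·30·38940, 649·38940+30·842401) = (1093435849,50544090)
n=4: (1093435849,50544090)∘(649,30) = (649·1093435849+468·30·50544090, 649·50544090+30·1093435849) = (1419278889601,65606189880)
n=5: (1419278889601,65606189880)∘(649,30) = (649·1419278889601+468·30·65606189880, 649·65606189880+30·1419278889601) = (1842222905266249,85156783920150)

649 30
842401 38940
1093435849 50544090
1419278889601 65606189880
1842222905266249 85156783920150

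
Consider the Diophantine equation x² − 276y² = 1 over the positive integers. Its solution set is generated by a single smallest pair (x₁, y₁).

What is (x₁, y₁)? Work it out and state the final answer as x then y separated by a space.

7775 468

√276 = [16; 1,1,1,1,2,2,2,1,1,1,1,32, …], period ℓ=12 (even) → k=11
a_0=16:  p_0=16·1+0=16,  q_0=16·0+1=1
…
a_3=1:  p_3=1·33+17=50,  q_3=1·2+1=3
a_4=1:  p_4=1·50+33=83,  q_4=1·3+2=5
a_5=2:  p_5=2·83+50=216,  q_5=2·5+3=13
a_6=2:  p_6=2·216+83=515,  q_6=2·13+5=31
…
a_9=1:  p_9=1·1761+1246=3007,  q_9=1·106+75=181
a_10=1:  p_10=1·3007+1761=4768,  q_10=1·181+106=287
a_11=1:  p_11=1·4768+3007=7775,  q_11=1·287+181=468
(x₁, y₁) = (7775, 468);  7775² − 276·468² = 1 ✓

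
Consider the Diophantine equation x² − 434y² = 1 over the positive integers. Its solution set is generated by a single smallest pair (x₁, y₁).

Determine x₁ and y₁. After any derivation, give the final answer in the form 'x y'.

√434 = [20; 1,4,1,40, …], period ℓ=4 (even) → k=3
a_0=20:  p_0=20·1+0=20,  q_0=20·0+1=1
a_1=1:  p_1=1·20+1=21,  q_1=1·1+0=1
a_2=4:  p_2=4·21+20=104,  q_2=4·1+1=5
a_3=1:  p_3=1·104+21=125,  q_3=1·5+1=6
(x₁, y₁) = (125, 6);  125² − 434·6² = 1 ✓

125 6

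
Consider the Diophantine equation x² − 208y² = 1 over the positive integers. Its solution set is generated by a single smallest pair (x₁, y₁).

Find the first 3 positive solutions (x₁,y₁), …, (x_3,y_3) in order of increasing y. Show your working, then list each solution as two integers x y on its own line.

649 45
842401 58410
1093435849 75816135

√208 = [14; 2,2,1,2,2,28, …], period ℓ=6 (even) → k=5
i=0: a=14 ⇒ p=14, q=1
…
i=4: a=2 ⇒ p=274, q=19
i=5: a=2 ⇒ p=649, q=45
(x₁, y₁) = (649, 45);  649² − 208·45² = 1 ✓
(x_2, y_2) = (649·649 + 208·45·45, 649·45 + 45·649) = (842401, 58410)
(x_3, y_3) = (649·842401 + 208·45·58410, 649·58410 + 45·842401) = (1093435849, 75816135)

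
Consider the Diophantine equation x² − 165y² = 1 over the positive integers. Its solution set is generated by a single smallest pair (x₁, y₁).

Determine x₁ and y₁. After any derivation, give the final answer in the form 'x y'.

1079 84

√165 → a₀=12, period (1,5,2,5,1,24); ℓ=6 even so k=5
k=0  a_k=12  p_k/q_k = 12/1
k=1  a_k=1  p_k/q_k = 13/1
k=2  a_k=5  p_k/q_k = 77/6
k=3  a_k=2  p_k/q_k = 167/13
k=4  a_k=5  p_k/q_k = 912/71
k=5  a_k=1  p_k/q_k = 1079/84
fundamental: x₁=1079, y₁=84  (since 1164241 − 165·7056 = 1)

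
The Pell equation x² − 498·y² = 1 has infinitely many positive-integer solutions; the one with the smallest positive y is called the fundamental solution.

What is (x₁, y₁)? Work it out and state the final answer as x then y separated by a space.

179777 8056

√498 → a₀=22, period (3,6,22,6,3,44); ℓ=6 even so k=5
k=0  a_k=22  p_k/q_k = 22/1
k=1  a_k=3  p_k/q_k = 67/3
k=2  a_k=6  p_k/q_k = 424/19
k=3  a_k=22  p_k/q_k = 9395/421
k=4  a_k=6  p_k/q_k = 56794/2545
k=5  a_k=3  p_k/q_k = 179777/8056
fundamental: x₁=179777, y₁=8056  (since 32319769729 − 498·64899136 = 1)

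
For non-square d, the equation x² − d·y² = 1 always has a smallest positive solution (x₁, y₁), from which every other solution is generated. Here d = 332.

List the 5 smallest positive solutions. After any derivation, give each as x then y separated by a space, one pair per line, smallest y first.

[18; 4,1,1,8,1,1,4,36] for √332; ℓ=8 ⇒ convergent index 7
k=0  a_k=18  p_k/q_k = 18/1
k=1  a_k=4  p_k/q_k = 73/4
…
k=6  a_k=1  p_k/q_k = 2970/163
k=7  a_k=4  p_k/q_k = 13447/738
(x₁, y₁) = (13447, 738);  13447² − 332·738² = 1 ✓
(x_2, y_2) = (13447·13447 + 332·738·738, 13447·738 + 738·13447) = (361643617, 19847772)
(x_3, y_3) = (13447·361643617 + 332·738·19847772, 13447·19847772 + 738·361643617) = (9726043422151, 533785979430)
(x_4, y_4) = (13447·9726043422151 + 332·738·533785979430, 13447·533785979430 + 738·9726043422151) = (261572211433685377, 14355640110942648)
(x_5, y_5) = (13447·261572211433685377 + 332·738·14355640110942648, 13447·14355640110942648 + 738·261572211433685377) = (7034723044571491106887, 386080584609905595882)

13447 738
361643617 19847772
9726043422151 533785979430
261572211433685377 14355640110942648
7034723044571491106887 386080584609905595882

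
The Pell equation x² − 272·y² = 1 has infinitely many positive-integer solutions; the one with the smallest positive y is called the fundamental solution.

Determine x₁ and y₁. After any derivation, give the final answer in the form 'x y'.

d=272: √d = [16; 2,32] (ℓ=2, even), read p_1/q_1
step 0: (16, 1)  from 16·(1,0) + (0,1)
step 1: (33, 2)  from 2·(16,1) + (1,0)
(x₁, y₁) = (33, 2);  33² − 272·2² = 1 ✓

33 2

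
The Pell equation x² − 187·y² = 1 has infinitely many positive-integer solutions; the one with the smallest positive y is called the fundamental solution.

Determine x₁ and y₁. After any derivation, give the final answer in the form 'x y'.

[13; 1,2,13,2,1,26] for √187; ℓ=6 ⇒ convergent index 5
a_0=13:  p_0=13·1+0=13,  q_0=13·0+1=1
a_1=1:  p_1=1·13+1=14,  q_1=1·1+0=1
a_2=2:  p_2=2·14+13=41,  q_2=2·1+1=3
a_3=13:  p_3=13·41+14=547,  q_3=13·3+1=40
a_4=2:  p_4=2·547+41=1135,  q_4=2·40+3=83
a_5=1:  p_5=1·1135+547=1682,  q_5=1·83+40=123
fundamental: x₁=1682, y₁=123  (since 2829124 − 187·15129 = 1)

1682 123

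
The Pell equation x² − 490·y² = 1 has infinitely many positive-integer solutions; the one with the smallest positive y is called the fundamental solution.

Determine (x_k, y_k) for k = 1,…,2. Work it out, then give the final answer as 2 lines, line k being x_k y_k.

√490 → a₀=22, period (7,2,1,4,4,4,1,2,7,44); ℓ=10 even so k=9
step 0: (22, 1)  from 22·(1,0) + (0,1)
step 1: (155, 7)  from 7·(22,1) + (1,0)
step 2: (332, 15)  from 2·(155,7) + (22,1)
…
step 5: (9607, 434)  from 4·(2280,103) + (487,22)
…
step 7: (50315, 2273)  from 1·(40708,1839) + (9607,434)
step 8: (141338, 6385)  from 2·(50315,2273) + (40708,1839)
step 9: (1039681, 46968)  from 7·(141338,6385) + (50315,2273)
→ (1039681, 46968).  Check: 1039681²=1080936581761, 490·46968²=1080936581760, difference 1.
n=2: (1039681,46968)∘(1039681,46968) = (1039681·1039681+490·46968·46968, 1039681·46968+46968·1039681) = (2161873163521,97663474416)

1039681 46968
2161873163521 97663474416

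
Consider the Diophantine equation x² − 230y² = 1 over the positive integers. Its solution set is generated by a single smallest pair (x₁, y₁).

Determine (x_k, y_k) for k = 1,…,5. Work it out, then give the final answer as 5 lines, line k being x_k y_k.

91 6
16561 1092
3014011 198738
548533441 36169224
99830072251 6582600030

[15; 6,30] for √230; ℓ=2 ⇒ convergent index 1
step 0: (15, 1)  from 15·(1,0) + (0,1)
step 1: (91, 6)  from 6·(15,1) + (1,0)
→ (91, 6).  Check: 91²=8281, 230·6²=8280, difference 1.
(91+6√230)^2 = 16561 + 1092√230
(91+6√230)^3 = 3014011 + 198738√230
(91+6√230)^4 = 548533441 + 36169224√230
(91+6√230)^5 = 99830072251 + 6582600030√230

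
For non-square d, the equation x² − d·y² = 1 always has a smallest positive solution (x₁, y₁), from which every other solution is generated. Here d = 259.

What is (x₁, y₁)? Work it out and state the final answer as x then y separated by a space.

d=259: √d = [16; 10,1,2,3,4,3,2,1,10,32] (ℓ=10, even), read p_9/q_9
a_0=16:  p_0=16·1+0=16,  q_0=16·0+1=1
a_1=10:  p_1=10·16+1=161,  q_1=10·1+0=10
a_2=1:  p_2=1·161+16=177,  q_2=1·10+1=11
…
a_5=4:  p_5=4·1722+515=7403,  q_5=4·107+32=460
a_6=3:  p_6=3·7403+1722=23931,  q_6=3·460+107=1487
a_7=2:  p_7=2·23931+7403=55265,  q_7=2·1487+460=3434
a_8=1:  p_8=1·55265+23931=79196,  q_8=1·3434+1487=4921
a_9=10:  p_9=10·79196+55265=847225,  q_9=10·4921+3434=52644
(x₁, y₁) = (847225, 52644);  847225² − 259·52644² = 1 ✓

847225 52644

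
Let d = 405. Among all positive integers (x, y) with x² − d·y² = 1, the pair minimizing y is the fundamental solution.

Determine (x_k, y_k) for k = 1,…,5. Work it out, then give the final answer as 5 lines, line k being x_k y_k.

161 8
51841 2576
16692641 829464
5374978561 267084832
1730726404001 86000486440

d=405: √d = [20; 8,40] (ℓ=2, even), read p_1/q_1
step 0: (20, 1)  from 20·(1,0) + (0,1)
step 1: (161, 8)  from 8·(20,1) + (1,0)
fundamental: x₁=161, y₁=8  (since 25921 − 405·64 = 1)
(161+8√405)^2 = 51841 + 2576√405
(161+8√405)^3 = 16692641 + 829464√405
(161+8√405)^4 = 5374978561 + 267084832√405
(161+8√405)^5 = 1730726404001 + 86000486440√405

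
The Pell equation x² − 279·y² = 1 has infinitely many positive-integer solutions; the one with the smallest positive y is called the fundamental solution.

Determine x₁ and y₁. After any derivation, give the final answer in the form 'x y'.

1520 91

√279 = [16; 1,2,2,1,2,2,1,32, …], period ℓ=8 (even) → k=7
step 0: (16, 1)  from 16·(1,0) + (0,1)
…
step 2: (50, 3)  from 2·(17,1) + (16,1)
…
step 4: (167, 10)  from 1·(117,7) + (50,3)
…
step 6: (1069, 64)  from 2·(451,27) + (167,10)
step 7: (1520, 91)  from 1·(1069,64) + (451,27)
→ (1520, 91).  Check: 1520²=2310400, 279·91²=2310399, difference 1.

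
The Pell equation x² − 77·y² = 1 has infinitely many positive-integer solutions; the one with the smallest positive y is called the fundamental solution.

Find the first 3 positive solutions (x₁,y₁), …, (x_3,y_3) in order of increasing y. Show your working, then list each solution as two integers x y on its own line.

351 40
246401 28080
172973151 19712120

d=77: √d = [8; 1,3,2,3,1,16] (ℓ=6, even), read p_5/q_5
step 0: (8, 1)  from 8·(1,0) + (0,1)
…
step 2: (35, 4)  from 3·(9,1) + (8,1)
step 3: (79, 9)  from 2·(35,4) + (9,1)
step 4: (272, 31)  from 3·(79,9) + (35,4)
step 5: (351, 40)  from 1·(272,31) + (79,9)
→ (351, 40).  Check: 351²=123201, 77·40²=123200, difference 1.
n=2: (351,40)∘(351,40) = (351·351+77·40·40, 351·40+40·351) = (246401,28080)
n=3: (246401,28080)∘(351,40) = (351·246401+77·40·28080, 351·28080+40·246401) = (172973151,19712120)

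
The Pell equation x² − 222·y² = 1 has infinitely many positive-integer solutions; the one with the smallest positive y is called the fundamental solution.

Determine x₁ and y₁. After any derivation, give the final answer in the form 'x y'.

149 10

[14; 1,8,1,28] for √222; ℓ=4 ⇒ convergent index 3
k=0  a_k=14  p_k/q_k = 14/1
k=1  a_k=1  p_k/q_k = 15/1
k=2  a_k=8  p_k/q_k = 134/9
k=3  a_k=1  p_k/q_k = 149/10
(x₁, y₁) = (149, 10);  149² − 222·10² = 1 ✓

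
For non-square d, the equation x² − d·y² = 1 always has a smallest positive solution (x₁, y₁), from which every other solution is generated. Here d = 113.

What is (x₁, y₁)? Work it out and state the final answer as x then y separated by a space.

1204353 113296

√113 → a₀=10, period (1,1,1,2,2,1,1,1,20); ℓ=9 odd so k=17
k=0  a_k=10  p_k/q_k = 10/1
k=1  a_k=1  p_k/q_k = 11/1
k=2  a_k=1  p_k/q_k = 21/2
…
k=4  a_k=2  p_k/q_k = 85/8
…
k=6  a_k=1  p_k/q_k = 287/27
k=7  a_k=1  p_k/q_k = 489/46
k=8  a_k=1  p_k/q_k = 776/73
k=9  a_k=20  p_k/q_k = 16009/1506
…
k=12  a_k=1  p_k/q_k = 49579/4664
…
k=14  a_k=2  p_k/q_k = 313483/29490
k=15  a_k=1  p_k/q_k = 445435/41903
k=16  a_k=1  p_k/q_k = 758918/71393
k=17  a_k=1  p_k/q_k = 1204353/113296
→ (1204353, 113296).  Check: 1204353²=1450466148609, 113·113296²=1450466148608, difference 1.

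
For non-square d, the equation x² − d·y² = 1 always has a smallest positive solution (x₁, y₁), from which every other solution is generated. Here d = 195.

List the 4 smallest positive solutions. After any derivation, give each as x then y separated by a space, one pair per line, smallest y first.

14 1
391 28
10934 783
305761 21896

d=195: √d = [13; 1,26] (ℓ=2, even), read p_1/q_1
step 0: (13, 1)  from 13·(1,0) + (0,1)
step 1: (14, 1)  from 1·(13,1) + (1,0)
(x₁, y₁) = (14, 1);  14² − 195·1² = 1 ✓
n=2: (14,1)∘(14,1) = (14·14+195·1·1, 14·1+1·14) = (391,28)
n=3: (391,28)∘(14,1) = (14·391+195·1·28, 14·28+1·391) = (10934,783)
n=4: (10934,783)∘(14,1) = (14·10934+195·1·783, 14·783+1·10934) = (305761,21896)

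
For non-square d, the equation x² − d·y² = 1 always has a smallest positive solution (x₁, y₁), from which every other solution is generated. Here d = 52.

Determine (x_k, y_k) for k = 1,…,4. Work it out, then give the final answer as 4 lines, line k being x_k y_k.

649 90
842401 116820
1093435849 151632270
1419278889601 196818569640

√52 → a₀=7, period (4,1,2,1,4,14); ℓ=6 even so k=5
k=0  a_k=7  p_k/q_k = 7/1
k=1  a_k=4  p_k/q_k = 29/4
k=2  a_k=1  p_k/q_k = 36/5
k=3  a_k=2  p_k/q_k = 101/14
k=4  a_k=1  p_k/q_k = 137/19
k=5  a_k=4  p_k/q_k = 649/90
fundamental: x₁=649, y₁=90  (since 421201 − 52·8100 = 1)
k=2:  x_2 = 649·649+52·90·90 = 842401,  y_2 = 649·90+90·649 = 116820
k=3:  x_3 = 649·842401+52·90·116820 = 1093435849,  y_3 = 649·116820+90·842401 = 151632270
k=4:  x_4 = 649·1093435849+52·90·151632270 = 1419278889601,  y_4 = 649·151632270+90·1093435849 = 196818569640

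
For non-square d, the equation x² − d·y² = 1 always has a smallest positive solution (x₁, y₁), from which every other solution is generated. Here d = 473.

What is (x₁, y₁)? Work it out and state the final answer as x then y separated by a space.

87 4

√473 = [21; 1,2,1,42, …], period ℓ=4 (even) → k=3
step 0: (21, 1)  from 21·(1,0) + (0,1)
…
step 2: (65, 3)  from 2·(22,1) + (21,1)
step 3: (87, 4)  from 1·(65,3) + (22,1)
→ (87, 4).  Check: 87²=7569, 473·4²=7568, difference 1.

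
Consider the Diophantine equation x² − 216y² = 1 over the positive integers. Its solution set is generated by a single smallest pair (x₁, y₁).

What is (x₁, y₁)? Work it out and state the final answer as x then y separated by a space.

485 33

√216 → a₀=14, period (1,2,3,2,1,28); ℓ=6 even so k=5
k=0  a_k=14  p_k/q_k = 14/1
k=1  a_k=1  p_k/q_k = 15/1
…
k=3  a_k=3  p_k/q_k = 147/10
k=4  a_k=2  p_k/q_k = 338/23
k=5  a_k=1  p_k/q_k = 485/33
→ (485, 33).  Check: 485²=235225, 216·33²=235224, difference 1.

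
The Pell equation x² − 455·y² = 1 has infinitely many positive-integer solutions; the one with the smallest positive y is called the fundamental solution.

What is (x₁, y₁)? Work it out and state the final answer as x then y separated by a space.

64 3

d=455: √d = [21; 3,42] (ℓ=2, even), read p_1/q_1
k=0  a_k=21  p_k/q_k = 21/1
k=1  a_k=3  p_k/q_k = 64/3
fundamental: x₁=64, y₁=3  (since 4096 − 455·9 = 1)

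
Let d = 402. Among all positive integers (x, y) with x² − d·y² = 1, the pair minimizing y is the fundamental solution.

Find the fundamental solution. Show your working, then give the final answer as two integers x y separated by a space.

401 20

[20; 20,40] for √402; ℓ=2 ⇒ convergent index 1
i=0: a=20 ⇒ p=20, q=1
i=1: a=20 ⇒ p=401, q=20
fundamental: x₁=401, y₁=20  (since 160801 − 402·400 = 1)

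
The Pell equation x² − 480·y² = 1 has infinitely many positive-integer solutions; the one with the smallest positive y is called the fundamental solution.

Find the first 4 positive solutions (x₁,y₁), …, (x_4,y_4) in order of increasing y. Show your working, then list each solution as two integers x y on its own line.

241 11
116161 5302
55989361 2555553
26986755841 1231771244

√480 → a₀=21, period (1,9,1,42); ℓ=4 even so k=3
k=0  a_k=21  p_k/q_k = 21/1
k=1  a_k=1  p_k/q_k = 22/1
k=2  a_k=9  p_k/q_k = 219/10
k=3  a_k=1  p_k/q_k = 241/11
(x₁, y₁) = (241, 11);  241² − 480·11² = 1 ✓
n=2: (241,11)∘(241,11) = (241·241+480·11·11, 241·11+11·241) = (116161,5302)
n=3: (116161,5302)∘(241,11) = (241·116161+480·11·5302, 241·5302+11·116161) = (55989361,2555553)
n=4: (55989361,2555553)∘(241,11) = (241·55989361+480·11·2555553, 241·2555553+11·55989361) = (26986755841,1231771244)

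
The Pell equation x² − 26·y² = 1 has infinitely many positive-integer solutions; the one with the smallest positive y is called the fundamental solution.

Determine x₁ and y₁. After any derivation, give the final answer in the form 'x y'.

51 10

√26 → a₀=5, period (10); ℓ=1 odd so k=1
a_0=5:  p_0=5·1+0=5,  q_0=5·0+1=1
a_1=10:  p_1=10·5+1=51,  q_1=10·1+0=10
→ (51, 10).  Check: 51²=2601, 26·10²=2600, difference 1.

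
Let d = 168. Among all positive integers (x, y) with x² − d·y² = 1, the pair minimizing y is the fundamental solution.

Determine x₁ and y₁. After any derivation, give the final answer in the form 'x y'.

13 1

√168 = [12; 1,24, …], period ℓ=2 (even) → k=1
k=0  a_k=12  p_k/q_k = 12/1
k=1  a_k=1  p_k/q_k = 13/1
fundamental: x₁=13, y₁=1  (since 169 − 168·1 = 1)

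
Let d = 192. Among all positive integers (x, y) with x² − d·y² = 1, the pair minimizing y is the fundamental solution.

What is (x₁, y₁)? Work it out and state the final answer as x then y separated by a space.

√192 = [13; 1,5,1,26, …], period ℓ=4 (even) → k=3
step 0: (13, 1)  from 13·(1,0) + (0,1)
step 1: (14, 1)  from 1·(13,1) + (1,0)
step 2: (83, 6)  from 5·(14,1) + (13,1)
step 3: (97, 7)  from 1·(83,6) + (14,1)
fundamental: x₁=97, y₁=7  (since 9409 − 192·49 = 1)

97 7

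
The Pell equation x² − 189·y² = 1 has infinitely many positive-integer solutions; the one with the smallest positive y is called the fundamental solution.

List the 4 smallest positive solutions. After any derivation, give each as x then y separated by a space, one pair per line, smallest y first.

55 4
6049 440
665335 48396
73180801 5323120

[13; 1,2,1,26] for √189; ℓ=4 ⇒ convergent index 3
step 0: (13, 1)  from 13·(1,0) + (0,1)
…
step 2: (41, 3)  from 2·(14,1) + (13,1)
step 3: (55, 4)  from 1·(41,3) + (14,1)
(x₁, y₁) = (55, 4);  55² − 189·4² = 1 ✓
k=2:  x_2 = 55·55+189·4·4 = 6049,  y_2 = 55·4+4·55 = 440
k=3:  x_3 = 55·6049+189·4·440 = 665335,  y_3 = 55·440+4·6049 = 48396
k=4:  x_4 = 55·665335+189·4·48396 = 73180801,  y_4 = 55·48396+4·665335 = 5323120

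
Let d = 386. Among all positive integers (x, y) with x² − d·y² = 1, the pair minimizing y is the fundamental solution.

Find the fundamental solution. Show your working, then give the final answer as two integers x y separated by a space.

111555 5678

d=386: √d = [19; 1,1,1,4,1,18,1,4,1,1,1,38] (ℓ=12, even), read p_11/q_11
i=0: a=19 ⇒ p=19, q=1
…
i=8: a=4 ⇒ p=32771, q=1668
…
i=10: a=1 ⇒ p=72163, q=3673
i=11: a=1 ⇒ p=111555, q=5678
fundamental: x₁=111555, y₁=5678  (since 12444518025 − 386·32239684 = 1)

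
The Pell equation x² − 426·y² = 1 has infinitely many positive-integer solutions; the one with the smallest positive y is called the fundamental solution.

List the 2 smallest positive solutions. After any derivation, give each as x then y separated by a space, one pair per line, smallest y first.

√426 → a₀=20, period (1,1,1,3,2,6,2,3,1,1,1,40); ℓ=12 even so k=11
a_0=20:  p_0=20·1+0=20,  q_0=20·0+1=1
…
a_5=2:  p_5=2·227+62=516,  q_5=2·11+3=25
…
a_9=1:  p_9=1·24809+7162=31971,  q_9=1·1202+347=1549
a_10=1:  p_10=1·31971+24809=56780,  q_10=1·1549+1202=2751
a_11=1:  p_11=1·56780+31971=88751,  q_11=1·2751+1549=4300
(x₁, y₁) = (88751, 4300);  88751² − 426·4300² = 1 ✓
(88751+4300√426)^2 = 15753480001 + 763258600√426

88751 4300
15753480001 763258600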